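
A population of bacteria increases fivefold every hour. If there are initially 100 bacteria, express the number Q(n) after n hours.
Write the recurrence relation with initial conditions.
Each hour multiplies the count by 5, so the count after n hours depends only on the count after n-1 hours: Q(n) = 5 × Q(n-1). The starting count gives Q(0) = 100.
Unrolling n times gives the closed form Q(n) = 100 × 5ⁿ.

Q(n) = 5 × Q(n-1), Q(0) = 100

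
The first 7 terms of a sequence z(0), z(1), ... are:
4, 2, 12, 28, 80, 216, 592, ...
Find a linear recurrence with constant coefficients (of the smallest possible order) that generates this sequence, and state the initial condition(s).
Look for the lowest-order linear relation among consecutive terms.
Observation: z(n) - 2·z(n-1) - (2)·z(n-2) = 0 holds for the shown terms, and no order-1 relation z(n) = α·z(n-1) + β fits.
Check at n=3: 2·12 + (2)·2 = 28. ✓

z(n) = 2z(n-1) + 2z(n-2), z(0) = 4, z(1) = 2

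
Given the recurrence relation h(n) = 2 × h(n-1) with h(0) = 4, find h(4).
Computing step by step:
h(0) = 4
h(1) = 2 × 4 = 8
h(2) = 2 × 8 = 16
h(3) = 2 × 16 = 32
h(4) = 2 × 32 = 64

64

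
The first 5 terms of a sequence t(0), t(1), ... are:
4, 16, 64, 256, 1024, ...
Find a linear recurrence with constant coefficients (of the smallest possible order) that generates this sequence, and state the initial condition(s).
Look for the lowest-order linear relation among consecutive terms.
Observation: each term is 4× the previous.
Check at n=2: 4·16 = 64. ✓

t(n) = 4 × t(n-1), t(0) = 4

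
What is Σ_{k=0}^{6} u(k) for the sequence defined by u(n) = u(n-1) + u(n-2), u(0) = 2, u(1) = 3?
Computing the sequence terms: 2, 3, 5, 8, 13, 21, 34
Adding these values together:

86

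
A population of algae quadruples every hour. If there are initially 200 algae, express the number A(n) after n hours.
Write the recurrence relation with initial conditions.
Each hour multiplies the count by 4, so the count after n hours depends only on the count after n-1 hours: A(n) = 4 × A(n-1). The starting count gives A(0) = 200.
Unrolling n times gives the closed form A(n) = 200 × 4ⁿ.

A(n) = 4 × A(n-1), A(0) = 200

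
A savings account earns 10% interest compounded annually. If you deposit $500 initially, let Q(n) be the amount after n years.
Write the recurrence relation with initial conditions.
Each year the balance grows by 10%, i.e. is multiplied by 1 + 10/100 = 1.1, so Q(n) = 1.1 × Q(n-1). The initial deposit gives Q(0) = 500.
Unrolling gives the closed form Q(n) = 500 × (1.1)ⁿ.

Q(n) = 1.1 × Q(n-1), Q(0) = 500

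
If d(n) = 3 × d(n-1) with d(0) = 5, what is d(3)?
Computing step by step:
d(0) = 5
d(1) = 3 × 5 = 15
d(2) = 3 × 15 = 45
d(3) = 3 × 45 = 135

135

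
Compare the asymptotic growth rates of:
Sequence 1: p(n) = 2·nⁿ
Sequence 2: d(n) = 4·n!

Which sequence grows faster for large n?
Comparing growth rates:
Growth-rate hierarchy: log n ≺ any polynomial ≺ any exponential cⁿ (c>1) ≺ n! ≺ nⁿ.
super-exponential nⁿ dominates factorial asymptotically.

p(n) grows faster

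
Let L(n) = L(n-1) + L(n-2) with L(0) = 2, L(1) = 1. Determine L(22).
Computing the sequence terms:
2, 1, 3, 4, 7, 11, 18, 29, 47, 76, 123, 199, 322, 521, 843, 1364, 2207, 3571, 5778, 9349, 15127, 24476, 39603

39603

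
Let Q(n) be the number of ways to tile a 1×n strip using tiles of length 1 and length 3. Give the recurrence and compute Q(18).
Condition on the last tile: it has length 1 (leaving a 1×(n-1) strip) or length 3 (leaving a 1×(n-3) strip), so Q(n) = Q(n-1) + Q(n-3) (order-3 linear recurrence).
For 0 ≤ i < 3 only unit tiles fit, so Q(i) = 1.
Iterating the recurrence: Q(3) = 2, Q(4) = 3, Q(5) = 4, Q(6) = 6, Q(7) = 9, Q(8) = 13, Q(9) = 19, Q(10) = 28, Q(11) = 41, Q(12) = 60, Q(13) = 88, Q(14) = 129, Q(15) = 189, Q(16) = 277, Q(17) = 406, Q(18) = 595.

Q(n) = Q(n-1) + Q(n-3), with Q(i) = 1 for 0 ≤ i < 3; Q(18) = 595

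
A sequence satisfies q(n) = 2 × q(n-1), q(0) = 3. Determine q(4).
Computing step by step:
q(0) = 3
q(1) = 2 × 3 = 6
q(2) = 2 × 6 = 12
q(3) = 2 × 12 = 24
q(4) = 2 × 24 = 48

48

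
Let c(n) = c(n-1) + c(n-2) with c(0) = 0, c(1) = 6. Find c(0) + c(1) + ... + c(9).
Computing the sequence terms: 0, 6, 6, 12, 18, 30, 48, 78, 126, 204
Adding these values together:

528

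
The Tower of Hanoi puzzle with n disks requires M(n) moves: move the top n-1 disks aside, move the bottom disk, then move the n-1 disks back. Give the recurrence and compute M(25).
Moving n disks = move the top n-1 disks aside (M(n-1) moves) + move the largest disk (1 move) + move the n-1 disks back on top (M(n-1) moves), so M(n) = 2M(n-1) + 1, with M(1) = 1 (a single disk takes one move).
First terms: 1, 3, 7, 15, 31, 63, … — each is one less than a power of 2. Indeed M(n) + 1 = 2(M(n-1) + 1) with M(1) + 1 = 2, so M(n) + 1 = 2ⁿ and M(n) = 2ⁿ - 1.
Hence M(25) = 2^25 - 1 = 33554432 - 1 = 33554431.

M(n) = 2M(n-1) + 1, M(1) = 1; M(25) = 33554431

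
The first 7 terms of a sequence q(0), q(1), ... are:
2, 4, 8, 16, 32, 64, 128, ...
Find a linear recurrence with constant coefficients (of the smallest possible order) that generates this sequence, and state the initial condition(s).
Look for the lowest-order linear relation among consecutive terms.
Observation: each term is 2× the previous.
Check at n=2: 2·4 = 8. ✓

q(n) = 2 × q(n-1), q(0) = 2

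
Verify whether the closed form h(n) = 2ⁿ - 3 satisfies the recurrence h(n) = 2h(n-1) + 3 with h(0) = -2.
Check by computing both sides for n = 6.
From the recurrence with h(0) = -2:
  h(0) = -2, h(1) = -1, h(2) = 1, h(3) = 5, h(4) = 13, h(5) = 29, h(6) = 61
  so the recurrence gives h(6) = 61.
From the proposed closed form h(n) = 2ⁿ - 3:
  h(6) = 61.
Both sides give 61 at n = 6, and the initial condition(s) match, so the closed form is consistent.

Yes, the closed form is correct.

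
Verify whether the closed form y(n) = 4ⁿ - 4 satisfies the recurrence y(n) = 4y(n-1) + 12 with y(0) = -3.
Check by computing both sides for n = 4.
From the recurrence with y(0) = -3:
  y(0) = -3, y(1) = 0, y(2) = 12, y(3) = 60, y(4) = 252
  so the recurrence gives y(4) = 252.
From the proposed closed form y(n) = 4ⁿ - 4:
  y(4) = 252.
Both sides give 252 at n = 4, and the initial condition(s) match, so the closed form is consistent.

Yes, the closed form is correct.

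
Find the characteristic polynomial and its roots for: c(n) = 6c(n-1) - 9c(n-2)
Substitute c(n) = rⁿ and divide through by rⁿ⁻²: r² - 6r + 9 = 0
Factor: (r - 3)² = 0, so r = 3 (double root).
General solution: c(n) = (A + Bn)·3ⁿ

Characteristic: r² - 6r + 9 = 0, Roots: r = 3 (double root)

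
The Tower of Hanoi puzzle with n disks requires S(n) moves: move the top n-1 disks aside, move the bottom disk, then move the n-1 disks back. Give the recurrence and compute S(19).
Moving n disks = move the top n-1 disks aside (S(n-1) moves) + move the largest disk (1 move) + move the n-1 disks back on top (S(n-1) moves), so S(n) = 2S(n-1) + 1, with S(1) = 1 (a single disk takes one move).
First terms: 1, 3, 7, 15, 31, 63, … — each is one less than a power of 2. Indeed S(n) + 1 = 2(S(n-1) + 1) with S(1) + 1 = 2, so S(n) + 1 = 2ⁿ and S(n) = 2ⁿ - 1.
Hence S(19) = 2^19 - 1 = 524288 - 1 = 524287.

S(n) = 2S(n-1) + 1, S(1) = 1; S(19) = 524287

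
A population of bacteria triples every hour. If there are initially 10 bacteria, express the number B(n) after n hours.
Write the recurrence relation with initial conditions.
Each hour multiplies the count by 3, so the count after n hours depends only on the count after n-1 hours: B(n) = 3 × B(n-1). The starting count gives B(0) = 10.
Unrolling n times gives the closed form B(n) = 10 × 3ⁿ.

B(n) = 3 × B(n-1), B(0) = 10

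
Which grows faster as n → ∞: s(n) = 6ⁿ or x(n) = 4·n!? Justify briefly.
Comparing growth rates:
Growth-rate hierarchy: log n ≺ any polynomial ≺ any exponential cⁿ (c>1) ≺ n! ≺ nⁿ.
factorial dominates exponential base 6 asymptotically.

x(n) grows faster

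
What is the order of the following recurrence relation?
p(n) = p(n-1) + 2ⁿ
The order is the largest lag k for which p(n-k) appears. Here the deepest term is p(n-1) (the 2ⁿ term is non-homogeneous and does not affect the order), so the order is 1.

Order 1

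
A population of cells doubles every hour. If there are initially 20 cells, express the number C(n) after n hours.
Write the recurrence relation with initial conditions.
Each hour multiplies the count by 2, so the count after n hours depends only on the count after n-1 hours: C(n) = 2 × C(n-1). The starting count gives C(0) = 20.
Unrolling n times gives the closed form C(n) = 20 × 2ⁿ.

C(n) = 2 × C(n-1), C(0) = 20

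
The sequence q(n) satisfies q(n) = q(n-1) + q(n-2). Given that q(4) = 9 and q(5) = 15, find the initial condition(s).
Work backwards using q(k) = q(k+2) - q(k+1):
q(3) = q(5) - q(4) = 15 - 9 = 6
q(2) = q(4) - q(3) = 9 - 6 = 3
q(1) = q(3) - q(2) = 6 - 3 = 3
q(0) = q(2) - q(1) = 3 - 3 = 0

q(0) = 0, q(1) = 3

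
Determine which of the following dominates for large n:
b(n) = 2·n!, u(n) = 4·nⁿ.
Comparing growth rates:
Growth-rate hierarchy: log n ≺ any polynomial ≺ any exponential cⁿ (c>1) ≺ n! ≺ nⁿ.
super-exponential nⁿ dominates factorial asymptotically.

u(n) grows faster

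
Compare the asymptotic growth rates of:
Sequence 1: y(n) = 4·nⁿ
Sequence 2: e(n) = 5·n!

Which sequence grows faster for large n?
Comparing growth rates:
Growth-rate hierarchy: log n ≺ any polynomial ≺ any exponential cⁿ (c>1) ≺ n! ≺ nⁿ.
super-exponential nⁿ dominates factorial asymptotically.

y(n) grows faster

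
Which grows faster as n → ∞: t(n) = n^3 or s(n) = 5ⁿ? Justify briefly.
Comparing growth rates:
Growth-rate hierarchy: log n ≺ any polynomial ≺ any exponential cⁿ (c>1) ≺ n! ≺ nⁿ.
exponential base 5 dominates polynomial degree 3 asymptotically.

s(n) grows faster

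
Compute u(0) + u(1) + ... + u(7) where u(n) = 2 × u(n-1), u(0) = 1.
Computing the sequence terms: 1, 2, 4, 8, 16, 32, 64, 128
Adding these values together:

255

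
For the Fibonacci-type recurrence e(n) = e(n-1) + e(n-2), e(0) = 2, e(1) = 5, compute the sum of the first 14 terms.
Computing the sequence terms: 2, 5, 7, 12, 19, 31, 50, 81, 131, 212, 343, 555, 898, 1453
Adding these values together:

3799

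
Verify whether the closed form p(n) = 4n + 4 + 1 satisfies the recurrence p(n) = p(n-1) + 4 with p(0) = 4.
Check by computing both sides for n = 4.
From the recurrence with p(0) = 4:
  p(0) = 4, p(1) = 8, p(2) = 12, p(3) = 16, p(4) = 20
  so the recurrence gives p(4) = 20.
From the proposed closed form p(n) = 4n + 4 + 1:
  p(4) = 21.
The recurrence gives 20 but the closed form gives 21, so the closed form does not satisfy the recurrence.

No, the closed form is incorrect.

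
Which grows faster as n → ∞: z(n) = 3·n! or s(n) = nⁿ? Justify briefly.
Comparing growth rates:
Growth-rate hierarchy: log n ≺ any polynomial ≺ any exponential cⁿ (c>1) ≺ n! ≺ nⁿ.
super-exponential nⁿ dominates factorial asymptotically.

s(n) grows faster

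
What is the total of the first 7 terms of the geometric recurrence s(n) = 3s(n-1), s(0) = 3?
Computing the sequence terms: 3, 9, 27, 81, 243, 729, 2187
Adding these values together:

3279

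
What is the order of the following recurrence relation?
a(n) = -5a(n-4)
The order is the largest lag k for which a(n-k) appears. Here the deepest term is a(n-4), so the order is 4.

Order 4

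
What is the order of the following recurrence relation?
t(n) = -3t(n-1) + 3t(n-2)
The order is the largest lag k for which t(n-k) appears. Here the deepest term is t(n-2), so the order is 2.

Order 2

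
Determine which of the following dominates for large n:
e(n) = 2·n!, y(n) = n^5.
Comparing growth rates:
Growth-rate hierarchy: log n ≺ any polynomial ≺ any exponential cⁿ (c>1) ≺ n! ≺ nⁿ.
factorial dominates polynomial degree 5 asymptotically.

e(n) grows faster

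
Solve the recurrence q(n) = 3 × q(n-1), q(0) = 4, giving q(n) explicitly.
Recurrence: q(n) = 3 × q(n-1), initial: q(0) = 4.
Each term is 3 times the previous, so this is geometric with ratio 3. After n steps: q(n) = q(0)·3ⁿ = 4·3ⁿ.

q(n) = 4·3ⁿ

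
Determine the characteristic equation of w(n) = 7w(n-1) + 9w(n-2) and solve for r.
Substitute w(n) = rⁿ and divide through by rⁿ⁻²: r² - 7r - 9 = 0
Discriminant: 7² + 4·9 = 85, not a perfect square, so by the quadratic formula r = (7 ± √85)/2.
General solution: w(n) = A·r₁ⁿ + B·r₂ⁿ where r₁,r₂ = (7 ± √85)/2

Characteristic: r² - 7r - 9 = 0, Roots: r = (7 ± √85)/2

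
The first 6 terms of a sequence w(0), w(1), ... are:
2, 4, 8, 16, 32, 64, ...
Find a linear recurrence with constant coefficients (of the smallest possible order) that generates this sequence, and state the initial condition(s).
Look for the lowest-order linear relation among consecutive terms.
Observation: each term is 2× the previous.
Check at n=2: 2·4 = 8. ✓

w(n) = 2 × w(n-1), w(0) = 2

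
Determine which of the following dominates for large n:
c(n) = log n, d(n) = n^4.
Comparing growth rates:
Growth-rate hierarchy: log n ≺ any polynomial ≺ any exponential cⁿ (c>1) ≺ n! ≺ nⁿ.
polynomial degree 4 dominates logarithmic asymptotically.

d(n) grows faster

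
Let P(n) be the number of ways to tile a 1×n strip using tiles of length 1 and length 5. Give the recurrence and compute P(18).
Condition on the last tile: it has length 1 (leaving a 1×(n-1) strip) or length 5 (leaving a 1×(n-5) strip), so P(n) = P(n-1) + P(n-5) (order-5 linear recurrence).
For 0 ≤ i < 5 only unit tiles fit, so P(i) = 1.
Iterating the recurrence: P(5) = 2, P(6) = 3, P(7) = 4, P(8) = 5, P(9) = 6, P(10) = 8, P(11) = 11, P(12) = 15, P(13) = 20, P(14) = 26, P(15) = 34, P(16) = 45, P(17) = 60, P(18) = 80.

P(n) = P(n-1) + P(n-5), with P(i) = 1 for 0 ≤ i < 5; P(18) = 80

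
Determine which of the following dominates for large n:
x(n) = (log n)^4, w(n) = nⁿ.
Comparing growth rates:
Growth-rate hierarchy: log n ≺ any polynomial ≺ any exponential cⁿ (c>1) ≺ n! ≺ nⁿ.
super-exponential nⁿ dominates polylogarithmic (log n)^4 asymptotically.

w(n) grows faster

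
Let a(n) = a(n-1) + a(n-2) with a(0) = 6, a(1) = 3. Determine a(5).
Computing the sequence terms:
6, 3, 9, 12, 21, 33

33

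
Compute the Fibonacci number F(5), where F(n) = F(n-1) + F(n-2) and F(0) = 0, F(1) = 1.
Computing the sequence terms:
0, 1, 1, 2, 3, 5

5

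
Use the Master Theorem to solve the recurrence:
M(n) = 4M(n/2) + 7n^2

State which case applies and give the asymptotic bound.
Master Theorem template: M(n) = a·M(n/b) + f(n).
Here: a=4, b=2, f(n)=7n^2
Compute log_b(a) = log_2(4) = 2.
f(n) = 7n^2 = Θ(n^2). Case 2: M(n) = Θ(n^2 log n).

Case 2: M(n) = Θ(n^2 log n)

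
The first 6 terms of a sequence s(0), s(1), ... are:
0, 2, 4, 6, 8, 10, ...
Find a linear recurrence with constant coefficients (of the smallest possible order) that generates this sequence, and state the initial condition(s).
Look for the lowest-order linear relation among consecutive terms.
Observation: consecutive differences are constant (= 2).
Check at n=2: 1·2 + 2 = 4. ✓

s(n) = s(n-1) + 2, s(0) = 0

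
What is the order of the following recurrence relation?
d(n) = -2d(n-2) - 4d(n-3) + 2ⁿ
The order is the largest lag k for which d(n-k) appears. Here the deepest term is d(n-3) (the 2ⁿ term is non-homogeneous and does not affect the order), so the order is 3.

Order 3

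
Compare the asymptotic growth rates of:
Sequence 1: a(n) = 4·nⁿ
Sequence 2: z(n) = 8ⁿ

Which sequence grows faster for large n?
Comparing growth rates:
Growth-rate hierarchy: log n ≺ any polynomial ≺ any exponential cⁿ (c>1) ≺ n! ≺ nⁿ.
super-exponential nⁿ dominates exponential base 8 asymptotically.

a(n) grows faster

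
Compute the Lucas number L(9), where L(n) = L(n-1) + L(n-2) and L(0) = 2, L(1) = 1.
Computing the sequence terms:
2, 1, 3, 4, 7, 11, 18, 29, 47, 76

76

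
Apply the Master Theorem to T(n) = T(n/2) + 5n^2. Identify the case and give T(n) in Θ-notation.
Master Theorem template: T(n) = a·T(n/b) + f(n).
Here: a=1, b=2, f(n)=5n^2
Compute log_b(a) = log_2(1) = 0.
f(n) = 5n^2 = Ω(n^(0+ε)) with ε = 2, and the regularity condition holds (a·f(n/b) = (a/b^2)·f(n) with a/b^2 = 2^-2 < 1). Case 3: T(n) = Θ(f(n)) = Θ(n^2).

Case 3: T(n) = Θ(n^2)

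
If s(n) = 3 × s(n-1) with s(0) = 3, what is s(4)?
Computing step by step:
s(0) = 3
s(1) = 3 × 3 = 9
s(2) = 3 × 9 = 27
s(3) = 3 × 27 = 81
s(4) = 3 × 81 = 243

243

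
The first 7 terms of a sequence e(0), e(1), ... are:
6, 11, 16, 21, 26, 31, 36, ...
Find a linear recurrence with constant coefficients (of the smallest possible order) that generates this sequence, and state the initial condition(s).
Look for the lowest-order linear relation among consecutive terms.
Observation: consecutive differences are constant (= 5).
Check at n=2: 1·11 + 5 = 16. ✓

e(n) = e(n-1) + 5, e(0) = 6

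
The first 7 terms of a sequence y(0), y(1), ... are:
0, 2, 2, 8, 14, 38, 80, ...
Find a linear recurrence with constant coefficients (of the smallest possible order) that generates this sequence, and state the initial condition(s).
Look for the lowest-order linear relation among consecutive terms.
Observation: y(n) - 1·y(n-1) - (3)·y(n-2) = 0 holds for the shown terms, and no order-1 relation y(n) = α·y(n-1) + β fits.
Check at n=3: 1·2 + (3)·2 = 8. ✓

y(n) = y(n-1) + 3y(n-2), y(0) = 0, y(1) = 2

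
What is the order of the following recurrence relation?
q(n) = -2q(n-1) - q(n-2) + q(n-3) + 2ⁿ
The order is the largest lag k for which q(n-k) appears. Here the deepest term is q(n-3) (the 2ⁿ term is non-homogeneous and does not affect the order), so the order is 3.

Order 3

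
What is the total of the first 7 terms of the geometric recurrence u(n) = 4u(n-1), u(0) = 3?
Computing the sequence terms: 3, 12, 48, 192, 768, 3072, 12288
Adding these values together:

16383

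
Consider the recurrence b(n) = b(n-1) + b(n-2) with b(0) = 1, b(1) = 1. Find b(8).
Computing the sequence terms:
1, 1, 2, 3, 5, 8, 13, 21, 34

34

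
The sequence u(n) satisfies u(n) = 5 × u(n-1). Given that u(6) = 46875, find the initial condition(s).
In general u(n) = 5ⁿ · u(0). At n = 6: u(0) = u(6) / 5^6 = 46875 / 15625 = 3.

u(0) = 3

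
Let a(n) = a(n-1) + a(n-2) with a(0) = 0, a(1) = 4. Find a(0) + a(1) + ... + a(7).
Computing the sequence terms: 0, 4, 4, 8, 12, 20, 32, 52
Adding these values together:

132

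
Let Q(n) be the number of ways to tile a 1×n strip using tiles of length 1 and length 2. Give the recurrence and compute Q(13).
Condition on the last tile: it has length 1 (leaving a 1×(n-1) strip) or length 2 (leaving a 1×(n-2) strip), so Q(n) = Q(n-1) + Q(n-2) (order-2 linear recurrence).
For 0 ≤ i < 2 only unit tiles fit, so Q(i) = 1.
Iterating the recurrence: Q(2) = 2, Q(3) = 3, Q(4) = 5, Q(5) = 8, Q(6) = 13, Q(7) = 21, Q(8) = 34, Q(9) = 55, Q(10) = 89, Q(11) = 144, Q(12) = 233, Q(13) = 377.

Q(n) = Q(n-1) + Q(n-2), with Q(i) = 1 for 0 ≤ i < 2; Q(13) = 377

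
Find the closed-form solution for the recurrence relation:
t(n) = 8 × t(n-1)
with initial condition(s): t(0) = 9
Recurrence: t(n) = 8 × t(n-1), initial: t(0) = 9.
Each term is 8 times the previous, so this is geometric with ratio 8. After n steps: t(n) = t(0)·8ⁿ = 9·8ⁿ.

t(n) = 9·8ⁿ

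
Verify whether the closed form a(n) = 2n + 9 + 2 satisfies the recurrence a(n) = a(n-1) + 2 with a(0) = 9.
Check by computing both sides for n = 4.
From the recurrence with a(0) = 9:
  a(0) = 9, a(1) = 11, a(2) = 13, a(3) = 15, a(4) = 17
  so the recurrence gives a(4) = 17.
From the proposed closed form a(n) = 2n + 9 + 2:
  a(4) = 19.
The recurrence gives 17 but the closed form gives 19, so the closed form does not satisfy the recurrence.

No, the closed form is incorrect.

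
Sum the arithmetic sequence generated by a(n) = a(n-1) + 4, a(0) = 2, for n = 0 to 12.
Computing the sequence terms: 2, 6, 10, 14, 18, 22, 26, 30, 34, 38, 42, 46, 50
Adding these values together:

338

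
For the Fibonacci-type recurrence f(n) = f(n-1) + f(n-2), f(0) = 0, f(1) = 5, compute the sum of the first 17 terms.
Computing the sequence terms: 0, 5, 5, 10, 15, 25, 40, 65, 105, 170, 275, 445, 720, 1165, 1885, 3050, 4935
Adding these values together:

12915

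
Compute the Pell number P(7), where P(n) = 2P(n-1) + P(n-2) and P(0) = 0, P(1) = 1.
Computing the sequence terms:
0, 1, 2, 5, 12, 29, 70, 169

169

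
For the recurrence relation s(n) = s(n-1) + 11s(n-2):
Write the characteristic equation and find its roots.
Substitute s(n) = rⁿ and divide through by rⁿ⁻²: r² - r - 11 = 0
Discriminant: 1² + 4·11 = 45, not a perfect square, so by the quadratic formula r = (1 ± √45)/2.
General solution: s(n) = A·r₁ⁿ + B·r₂ⁿ where r₁,r₂ = (1 ± √45)/2

Characteristic: r² - r - 11 = 0, Roots: r = (1 ± √45)/2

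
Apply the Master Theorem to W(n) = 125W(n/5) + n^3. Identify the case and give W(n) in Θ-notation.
Master Theorem template: W(n) = a·W(n/b) + f(n).
Here: a=125, b=5, f(n)=n^3
Compute log_b(a) = log_5(125) = 3.
f(n) = n^3 = Θ(n^3). Case 2: W(n) = Θ(n^3 log n).

Case 2: W(n) = Θ(n^3 log n)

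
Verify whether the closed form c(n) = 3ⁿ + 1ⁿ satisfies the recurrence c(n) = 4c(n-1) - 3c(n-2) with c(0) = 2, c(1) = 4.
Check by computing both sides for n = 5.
From the recurrence with c(0) = 2, c(1) = 4:
  c(0) = 2, c(1) = 4, c(2) = 10, c(3) = 28, c(4) = 82, c(5) = 244
  so the recurrence gives c(5) = 244.
From the proposed closed form c(n) = 3ⁿ + 1ⁿ:
  c(5) = 244.
Both sides give 244 at n = 5, and the initial condition(s) match, so the closed form is consistent.

Yes, the closed form is correct.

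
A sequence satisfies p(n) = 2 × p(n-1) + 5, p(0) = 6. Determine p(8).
Computing step by step:
p(0) = 6
p(1) = 2 × 6 + 5 = 17
p(2) = 2 × 17 + 5 = 39
p(3) = 2 × 39 + 5 = 83
p(4) = 2 × 83 + 5 = 171
p(5) = 2 × 171 + 5 = 347
p(6) = 2 × 347 + 5 = 699
p(7) = 2 × 699 + 5 = 1403
p(8) = 2 × 1403 + 5 = 2811

2811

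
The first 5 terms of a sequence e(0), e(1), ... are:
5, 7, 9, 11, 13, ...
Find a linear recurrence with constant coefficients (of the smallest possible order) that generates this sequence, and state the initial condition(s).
Look for the lowest-order linear relation among consecutive terms.
Observation: consecutive differences are constant (= 2).
Check at n=2: 1·7 + 2 = 9. ✓

e(n) = e(n-1) + 2, e(0) = 5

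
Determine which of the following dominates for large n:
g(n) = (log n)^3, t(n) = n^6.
Comparing growth rates:
Growth-rate hierarchy: log n ≺ any polynomial ≺ any exponential cⁿ (c>1) ≺ n! ≺ nⁿ.
polynomial degree 6 dominates polylogarithmic (log n)^3 asymptotically.

t(n) grows faster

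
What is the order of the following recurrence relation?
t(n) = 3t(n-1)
The order is the largest lag k for which t(n-k) appears. Here the deepest term is t(n-1), so the order is 1.

Order 1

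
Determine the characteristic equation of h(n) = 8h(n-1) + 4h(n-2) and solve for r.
Substitute h(n) = rⁿ and divide through by rⁿ⁻²: r² - 8r - 4 = 0
Discriminant: 8² + 4·4 = 80, not a perfect square, so by the quadratic formula r = (8 ± √80)/2.
General solution: h(n) = A·r₁ⁿ + B·r₂ⁿ where r₁,r₂ = (8 ± √80)/2

Characteristic: r² - 8r - 4 = 0, Roots: r = (8 ± √80)/2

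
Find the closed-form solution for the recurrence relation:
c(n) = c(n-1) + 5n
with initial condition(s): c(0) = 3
Recurrence: c(n) = c(n-1) + 5n, initial: c(0) = 3.
Telescoping: c(n) = c(0) + 5·Σᵢ₌₁ⁿ i = 3 + 5·n(n+1)/2.

c(n) = 5·n(n+1)/2 + 3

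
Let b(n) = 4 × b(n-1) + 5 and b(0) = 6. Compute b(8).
Computing step by step:
b(0) = 6
b(1) = 4 × 6 + 5 = 29
b(2) = 4 × 29 + 5 = 121
b(3) = 4 × 121 + 5 = 489
b(4) = 4 × 489 + 5 = 1961
b(5) = 4 × 1961 + 5 = 7849
b(6) = 4 × 7849 + 5 = 31401
b(7) = 4 × 31401 + 5 = 125609
b(8) = 4 × 125609 + 5 = 502441

502441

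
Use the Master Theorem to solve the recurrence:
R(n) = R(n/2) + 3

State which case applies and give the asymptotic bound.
Master Theorem template: R(n) = a·R(n/b) + f(n).
Here: a=1, b=2, f(n)=3
Compute log_b(a) = log_2(1) = 0.
f(n) = 3 = Θ(1). Case 2: R(n) = Θ(log n).

Case 2: R(n) = Θ(log n)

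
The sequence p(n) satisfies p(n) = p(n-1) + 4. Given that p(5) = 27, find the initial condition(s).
p(5) = p(0) + 5·4, so p(0) = 27 - 20 = 7.

p(0) = 7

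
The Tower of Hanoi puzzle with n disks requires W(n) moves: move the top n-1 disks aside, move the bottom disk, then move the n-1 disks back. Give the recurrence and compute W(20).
Moving n disks = move the top n-1 disks aside (W(n-1) moves) + move the largest disk (1 move) + move the n-1 disks back on top (W(n-1) moves), so W(n) = 2W(n-1) + 1, with W(1) = 1 (a single disk takes one move).
First terms: 1, 3, 7, 15, 31, 63, … — each is one less than a power of 2. Indeed W(n) + 1 = 2(W(n-1) + 1) with W(1) + 1 = 2, so W(n) + 1 = 2ⁿ and W(n) = 2ⁿ - 1.
Hence W(20) = 2^20 - 1 = 1048576 - 1 = 1048575.

W(n) = 2W(n-1) + 1, W(1) = 1; W(20) = 1048575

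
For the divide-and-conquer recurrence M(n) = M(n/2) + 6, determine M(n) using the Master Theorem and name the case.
Master Theorem template: M(n) = a·M(n/b) + f(n).
Here: a=1, b=2, f(n)=6
Compute log_b(a) = log_2(1) = 0.
f(n) = 6 = Θ(1). Case 2: M(n) = Θ(log n).

Case 2: M(n) = Θ(log n)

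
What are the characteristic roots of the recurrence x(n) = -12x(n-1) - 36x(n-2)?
Substitute x(n) = rⁿ and divide through by rⁿ⁻²: r² + 12r + 36 = 0
Factor: (r + 6)² = 0, so r = -6 (double root).
General solution: x(n) = (A + Bn)·(-6)ⁿ

Characteristic: r² + 12r + 36 = 0, Roots: r = -6 (double root)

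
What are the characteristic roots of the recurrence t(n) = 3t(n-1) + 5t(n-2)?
Substitute t(n) = rⁿ and divide through by rⁿ⁻²: r² - 3r - 5 = 0
Discriminant: 3² + 4·5 = 29, not a perfect square, so by the quadratic formula r = (3 ± √29)/2.
General solution: t(n) = A·r₁ⁿ + B·r₂ⁿ where r₁,r₂ = (3 ± √29)/2

Characteristic: r² - 3r - 5 = 0, Roots: r = (3 ± √29)/2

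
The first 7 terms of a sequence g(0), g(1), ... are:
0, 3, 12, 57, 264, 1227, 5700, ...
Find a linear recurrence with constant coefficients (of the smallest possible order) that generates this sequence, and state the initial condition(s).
Look for the lowest-order linear relation among consecutive terms.
Observation: g(n) - 4·g(n-1) - (3)·g(n-2) = 0 holds for the shown terms, and no order-1 relation g(n) = α·g(n-1) + β fits.
Check at n=3: 4·12 + (3)·3 = 57. ✓

g(n) = 4g(n-1) + 3g(n-2), g(0) = 0, g(1) = 3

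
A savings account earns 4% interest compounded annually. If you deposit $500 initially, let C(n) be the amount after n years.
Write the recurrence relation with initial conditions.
Each year the balance grows by 4%, i.e. is multiplied by 1 + 4/100 = 1.04, so C(n) = 1.04 × C(n-1). The initial deposit gives C(0) = 500.
Unrolling gives the closed form C(n) = 500 × (1.04)ⁿ.

C(n) = 1.04 × C(n-1), C(0) = 500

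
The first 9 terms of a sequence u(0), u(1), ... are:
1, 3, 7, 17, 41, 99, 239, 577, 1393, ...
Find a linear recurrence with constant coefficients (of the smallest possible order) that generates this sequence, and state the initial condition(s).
Look for the lowest-order linear relation among consecutive terms.
Observation: u(n) - 2·u(n-1) - (1)·u(n-2) = 0 holds for the shown terms, and no order-1 relation u(n) = α·u(n-1) + β fits.
Check at n=3: 2·7 + (1)·3 = 17. ✓

u(n) = 2u(n-1) + u(n-2), u(0) = 1, u(1) = 3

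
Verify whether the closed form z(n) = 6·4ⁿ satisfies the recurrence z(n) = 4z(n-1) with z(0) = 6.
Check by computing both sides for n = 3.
From the recurrence with z(0) = 6:
  z(0) = 6, z(1) = 24, z(2) = 96, z(3) = 384
  so the recurrence gives z(3) = 384.
From the proposed closed form z(n) = 6·4ⁿ:
  z(3) = 384.
Both sides give 384 at n = 3, and the initial condition(s) match, so the closed form is consistent.

Yes, the closed form is correct.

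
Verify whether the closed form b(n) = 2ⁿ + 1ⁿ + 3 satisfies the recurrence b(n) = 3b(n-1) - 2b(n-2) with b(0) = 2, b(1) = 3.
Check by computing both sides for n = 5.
From the recurrence with b(0) = 2, b(1) = 3:
  b(0) = 2, b(1) = 3, b(2) = 5, b(3) = 9, b(4) = 17, b(5) = 33
  so the recurrence gives b(5) = 33.
From the proposed closed form b(n) = 2ⁿ + 1ⁿ + 3:
  b(5) = 36.
The recurrence gives 33 but the closed form gives 36, so the closed form does not satisfy the recurrence.

No, the closed form is incorrect.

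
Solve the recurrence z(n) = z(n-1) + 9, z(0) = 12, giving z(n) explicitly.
Recurrence: z(n) = z(n-1) + 9, initial: z(0) = 12.
Each step adds 9, so z(n) = z(0) + 9n = 9n + 12.

z(n) = 9n + 12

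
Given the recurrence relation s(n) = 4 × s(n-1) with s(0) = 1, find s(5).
Computing step by step:
s(0) = 1
s(1) = 4 × 1 = 4
s(2) = 4 × 4 = 16
s(3) = 4 × 16 = 64
s(4) = 4 × 64 = 256
s(5) = 4 × 256 = 1024

1024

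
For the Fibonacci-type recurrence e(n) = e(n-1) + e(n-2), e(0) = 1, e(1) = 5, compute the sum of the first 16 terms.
Computing the sequence terms: 1, 5, 6, 11, 17, 28, 45, 73, 118, 191, 309, 500, 809, 1309, 2118, 3427
Adding these values together:

8967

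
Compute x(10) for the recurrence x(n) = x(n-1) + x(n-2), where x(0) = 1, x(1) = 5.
Computing the sequence terms:
1, 5, 6, 11, 17, 28, 45, 73, 118, 191, 309

309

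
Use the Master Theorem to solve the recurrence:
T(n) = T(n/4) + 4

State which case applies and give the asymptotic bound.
Master Theorem template: T(n) = a·T(n/b) + f(n).
Here: a=1, b=4, f(n)=4
Compute log_b(a) = log_4(1) = 0.
f(n) = 4 = Θ(1). Case 2: T(n) = Θ(log n).

Case 2: T(n) = Θ(log n)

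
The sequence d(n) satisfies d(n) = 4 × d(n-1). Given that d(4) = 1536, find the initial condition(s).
In general d(n) = 4ⁿ · d(0). At n = 4: d(0) = d(4) / 4^4 = 1536 / 256 = 6.

d(0) = 6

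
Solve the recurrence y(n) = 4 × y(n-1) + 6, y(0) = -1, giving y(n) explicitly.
Recurrence: y(n) = 4 × y(n-1) + 6, initial: y(0) = -1.
Try y(n) = A·4ⁿ + C. Substituting: A·4ⁿ + C = 4(A·4ⁿ⁻¹ + C) + 6 = A·4ⁿ + 4C + 6, so C = 4C + 6, giving C = -2. Then y(0) = A - 2 = -1 gives A = 1.

y(n) = 4ⁿ - 2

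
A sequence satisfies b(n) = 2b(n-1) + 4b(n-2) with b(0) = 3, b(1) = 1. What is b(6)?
Computing the sequence terms:
3, 1, 14, 32, 120, 368, 1216

1216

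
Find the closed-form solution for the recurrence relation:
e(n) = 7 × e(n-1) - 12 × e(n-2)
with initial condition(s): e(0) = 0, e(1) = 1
Recurrence: e(n) = 7 × e(n-1) - 12 × e(n-2), initial: e(0) = 0, e(1) = 1.
Characteristic equation: r² - 7r + 12 = 0, which factors as (r - 4)(r - 3) = 0, so r = 4, 3. General solution e(n) = A·4ⁿ + B·3ⁿ. From e(0) = 0: A + B = 0. From e(1) = 1: 4A + 3B = 1. Solving gives A = 1, B = -1.

e(n) = 4ⁿ - 3ⁿ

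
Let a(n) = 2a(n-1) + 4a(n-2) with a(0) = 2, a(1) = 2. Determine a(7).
Computing the sequence terms:
2, 2, 12, 32, 112, 352, 1152, 3712

3712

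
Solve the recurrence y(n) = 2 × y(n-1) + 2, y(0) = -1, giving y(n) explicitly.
Recurrence: y(n) = 2 × y(n-1) + 2, initial: y(0) = -1.
Try y(n) = A·2ⁿ + C. Substituting: A·2ⁿ + C = 2(A·2ⁿ⁻¹ + C) + 2 = A·2ⁿ + 2C + 2, so C = 2C + 2, giving C = -2. Then y(0) = A - 2 = -1 gives A = 1.

y(n) = 2ⁿ - 2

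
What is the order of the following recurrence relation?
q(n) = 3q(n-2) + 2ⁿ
The order is the largest lag k for which q(n-k) appears. Here the deepest term is q(n-2) (the 2ⁿ term is non-homogeneous and does not affect the order), so the order is 2.

Order 2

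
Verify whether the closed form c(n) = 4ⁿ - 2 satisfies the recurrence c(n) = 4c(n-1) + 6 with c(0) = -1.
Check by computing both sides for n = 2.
From the recurrence with c(0) = -1:
  c(0) = -1, c(1) = 2, c(2) = 14
  so the recurrence gives c(2) = 14.
From the proposed closed form c(n) = 4ⁿ - 2:
  c(2) = 14.
Both sides give 14 at n = 2, and the initial condition(s) match, so the closed form is consistent.

Yes, the closed form is correct.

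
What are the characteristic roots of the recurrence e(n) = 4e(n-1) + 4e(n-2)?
Substitute e(n) = rⁿ and divide through by rⁿ⁻²: r² - 4r - 4 = 0
Discriminant: 4² + 4·4 = 32, not a perfect square, so by the quadratic formula r = (4 ± √32)/2.
General solution: e(n) = A·r₁ⁿ + B·r₂ⁿ where r₁,r₂ = (4 ± √32)/2

Characteristic: r² - 4r - 4 = 0, Roots: r = (4 ± √32)/2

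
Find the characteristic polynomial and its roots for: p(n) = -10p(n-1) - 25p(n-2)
Substitute p(n) = rⁿ and divide through by rⁿ⁻²: r² + 10r + 25 = 0
Factor: (r + 5)² = 0, so r = -5 (double root).
General solution: p(n) = (A + Bn)·(-5)ⁿ

Characteristic: r² + 10r + 25 = 0, Roots: r = -5 (double root)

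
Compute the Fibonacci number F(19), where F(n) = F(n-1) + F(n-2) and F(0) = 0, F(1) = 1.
Computing the sequence terms:
0, 1, 1, 2, 3, 5, 8, 13, 21, 34, 55, 89, 144, 233, 377, 610, 987, 1597, 2584, 4181

4181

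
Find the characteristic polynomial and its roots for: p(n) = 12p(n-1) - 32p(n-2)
Substitute p(n) = rⁿ and divide through by rⁿ⁻²: r² - 12r + 32 = 0
Factor: (r - 8)(r - 4) = 0, so r = 8, 4.
General solution: p(n) = A·8ⁿ + B·4ⁿ

Characteristic: r² - 12r + 32 = 0, Roots: r = 8, 4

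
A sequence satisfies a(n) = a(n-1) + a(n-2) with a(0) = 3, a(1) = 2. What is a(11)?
Computing the sequence terms:
3, 2, 5, 7, 12, 19, 31, 50, 81, 131, 212, 343

343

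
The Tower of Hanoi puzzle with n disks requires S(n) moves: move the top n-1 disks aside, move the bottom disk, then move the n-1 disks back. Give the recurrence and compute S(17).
Moving n disks = move the top n-1 disks aside (S(n-1) moves) + move the largest disk (1 move) + move the n-1 disks back on top (S(n-1) moves), so S(n) = 2S(n-1) + 1, with S(1) = 1 (a single disk takes one move).
First terms: 1, 3, 7, 15, 31, 63, … — each is one less than a power of 2. Indeed S(n) + 1 = 2(S(n-1) + 1) with S(1) + 1 = 2, so S(n) + 1 = 2ⁿ and S(n) = 2ⁿ - 1.
Hence S(17) = 2^17 - 1 = 131072 - 1 = 131071.

S(n) = 2S(n-1) + 1, S(1) = 1; S(17) = 131071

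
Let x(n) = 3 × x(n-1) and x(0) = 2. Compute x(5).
Computing step by step:
x(0) = 2
x(1) = 3 × 2 = 6
x(2) = 3 × 6 = 18
x(3) = 3 × 18 = 54
x(4) = 3 × 54 = 162
x(5) = 3 × 162 = 486

486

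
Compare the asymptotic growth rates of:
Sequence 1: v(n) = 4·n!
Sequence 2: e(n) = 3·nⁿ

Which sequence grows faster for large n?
Comparing growth rates:
Growth-rate hierarchy: log n ≺ any polynomial ≺ any exponential cⁿ (c>1) ≺ n! ≺ nⁿ.
super-exponential nⁿ dominates factorial asymptotically.

e(n) grows faster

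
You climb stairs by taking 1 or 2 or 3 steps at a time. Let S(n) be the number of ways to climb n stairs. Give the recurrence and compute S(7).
Condition on the size of the last step (1 to 3): before it there were n-1, …, n-3 stairs climbed, and these cases are disjoint, so S(n) = S(n-1) + S(n-2) + S(n-3) (order-3 linear recurrence).
Initial conditions by direct count (compositions of i into parts ≤ 3): S(1) = 1; S(2) = 2; S(3) = 4.
Iterating the recurrence: S(4) = 7, S(5) = 13, S(6) = 24, S(7) = 44.

S(n) = S(n-1) + S(n-2) + S(n-3), S(1) = 1, S(2) = 2, S(3) = 4; S(7) = 44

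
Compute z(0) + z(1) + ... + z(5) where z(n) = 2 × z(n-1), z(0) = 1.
Computing the sequence terms: 1, 2, 4, 8, 16, 32
Adding these values together:

63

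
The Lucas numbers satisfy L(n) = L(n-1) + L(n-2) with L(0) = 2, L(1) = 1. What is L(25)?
Computing the sequence terms:
2, 1, 3, 4, 7, 11, 18, 29, 47, 76, 123, 199, 322, 521, 843, 1364, 2207, 3571, 5778, 9349, 15127, 24476, 39603, 64079, 103682, 167761

167761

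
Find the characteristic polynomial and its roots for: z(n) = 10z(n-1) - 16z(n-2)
Substitute z(n) = rⁿ and divide through by rⁿ⁻²: r² - 10r + 16 = 0
Factor: (r - 2)(r - 8) = 0, so r = 2, 8.
General solution: z(n) = A·2ⁿ + B·8ⁿ

Characteristic: r² - 10r + 16 = 0, Roots: r = 2, 8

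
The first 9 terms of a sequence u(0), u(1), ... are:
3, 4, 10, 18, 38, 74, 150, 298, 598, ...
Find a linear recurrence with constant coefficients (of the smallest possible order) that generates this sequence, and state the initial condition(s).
Look for the lowest-order linear relation among consecutive terms.
Observation: u(n) - 1·u(n-1) - (2)·u(n-2) = 0 holds for the shown terms, and no order-1 relation u(n) = α·u(n-1) + β fits.
Check at n=3: 1·10 + (2)·4 = 18. ✓

u(n) = u(n-1) + 2u(n-2), u(0) = 3, u(1) = 4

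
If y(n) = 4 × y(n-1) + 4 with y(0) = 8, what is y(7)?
Computing step by step:
y(0) = 8
y(1) = 4 × 8 + 4 = 36
y(2) = 4 × 36 + 4 = 148
y(3) = 4 × 148 + 4 = 596
y(4) = 4 × 596 + 4 = 2388
y(5) = 4 × 2388 + 4 = 9556
y(6) = 4 × 9556 + 4 = 38228
y(7) = 4 × 38228 + 4 = 152916

152916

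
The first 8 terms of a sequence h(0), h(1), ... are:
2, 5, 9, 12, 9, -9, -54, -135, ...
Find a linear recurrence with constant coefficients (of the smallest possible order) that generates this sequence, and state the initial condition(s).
Look for the lowest-order linear relation among consecutive terms.
Observation: h(n) - 3·h(n-1) - (-3)·h(n-2) = 0 holds for the shown terms, and no order-1 relation h(n) = α·h(n-1) + β fits.
Check at n=3: 3·9 + (-3)·5 = 12. ✓

h(n) = 3h(n-1) - 3h(n-2), h(0) = 2, h(1) = 5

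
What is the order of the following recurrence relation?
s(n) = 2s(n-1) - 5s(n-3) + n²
The order is the largest lag k for which s(n-k) appears. Here the deepest term is s(n-3) (the n² term is non-homogeneous and does not affect the order), so the order is 3.

Order 3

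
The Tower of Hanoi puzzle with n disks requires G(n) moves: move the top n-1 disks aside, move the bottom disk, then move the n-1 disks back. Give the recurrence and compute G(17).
Moving n disks = move the top n-1 disks aside (G(n-1) moves) + move the largest disk (1 move) + move the n-1 disks back on top (G(n-1) moves), so G(n) = 2G(n-1) + 1, with G(1) = 1 (a single disk takes one move).
First terms: 1, 3, 7, 15, 31, 63, … — each is one less than a power of 2. Indeed G(n) + 1 = 2(G(n-1) + 1) with G(1) + 1 = 2, so G(n) + 1 = 2ⁿ and G(n) = 2ⁿ - 1.
Hence G(17) = 2^17 - 1 = 131072 - 1 = 131071.

G(n) = 2G(n-1) + 1, G(1) = 1; G(17) = 131071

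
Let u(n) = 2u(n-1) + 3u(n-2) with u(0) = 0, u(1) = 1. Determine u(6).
Computing the sequence terms:
0, 1, 2, 7, 20, 61, 182

182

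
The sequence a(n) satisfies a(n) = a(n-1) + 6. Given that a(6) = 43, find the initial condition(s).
a(6) = a(0) + 6·6, so a(0) = 43 - 36 = 7.

a(0) = 7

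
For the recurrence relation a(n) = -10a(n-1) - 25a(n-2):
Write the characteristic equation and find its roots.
Substitute a(n) = rⁿ and divide through by rⁿ⁻²: r² + 10r + 25 = 0
Factor: (r + 5)² = 0, so r = -5 (double root).
General solution: a(n) = (A + Bn)·(-5)ⁿ

Characteristic: r² + 10r + 25 = 0, Roots: r = -5 (double root)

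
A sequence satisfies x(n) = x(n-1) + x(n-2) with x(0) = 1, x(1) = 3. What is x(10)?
Computing the sequence terms:
1, 3, 4, 7, 11, 18, 29, 47, 76, 123, 199

199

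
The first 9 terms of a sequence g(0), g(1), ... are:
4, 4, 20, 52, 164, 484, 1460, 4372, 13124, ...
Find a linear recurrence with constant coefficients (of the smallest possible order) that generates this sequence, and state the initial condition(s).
Look for the lowest-order linear relation among consecutive terms.
Observation: g(n) - 2·g(n-1) - (3)·g(n-2) = 0 holds for the shown terms, and no order-1 relation g(n) = α·g(n-1) + β fits.
Check at n=3: 2·20 + (3)·4 = 52. ✓

g(n) = 2g(n-1) + 3g(n-2), g(0) = 4, g(1) = 4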